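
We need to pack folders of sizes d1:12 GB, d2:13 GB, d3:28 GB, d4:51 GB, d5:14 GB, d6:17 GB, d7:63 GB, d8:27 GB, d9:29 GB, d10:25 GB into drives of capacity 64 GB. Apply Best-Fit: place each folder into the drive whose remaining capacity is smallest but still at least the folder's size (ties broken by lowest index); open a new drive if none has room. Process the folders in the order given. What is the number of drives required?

5 drives

drive 1: place d1 (12 GB), 52 GB left
drive 1: place d2 (13 GB), 39 GB left
drive 1: place d3 (28 GB), 11 GB left
drive 2: place d4 (51 GB), 13 GB left
drive 3: place d5 (14 GB), 50 GB left
drive 3: place d6 (17 GB), 33 GB left
drive 4: place d7 (63 GB), 1 GB left
drive 3: place d8 (27 GB), 6 GB left
drive 5: place d9 (29 GB), 35 GB left
drive 5: place d10 (25 GB), 10 GB left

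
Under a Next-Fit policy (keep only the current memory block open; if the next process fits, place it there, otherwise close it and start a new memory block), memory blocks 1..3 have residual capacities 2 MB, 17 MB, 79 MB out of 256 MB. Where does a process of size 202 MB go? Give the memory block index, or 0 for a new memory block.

Next-Fit only looks at memory block 3, which has 79 MB free.
202 MB does not fit, so a new memory block is opened.

0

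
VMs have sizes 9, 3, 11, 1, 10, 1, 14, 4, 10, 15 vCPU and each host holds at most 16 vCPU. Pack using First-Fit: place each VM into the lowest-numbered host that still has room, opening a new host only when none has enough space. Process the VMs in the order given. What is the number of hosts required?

host 1: place 9 vCPU, 7 vCPU left
host 1: place 3 vCPU, 4 vCPU left
host 2: place 11 vCPU, 5 vCPU left
host 1: place 1 vCPU, 3 vCPU left
host 3: place 10 vCPU, 6 vCPU left
host 1: place 1 vCPU, 2 vCPU left
host 4: place 14 vCPU, 2 vCPU left
host 2: place 4 vCPU, 1 vCPU left
host 5: place 10 vCPU, 6 vCPU left
host 6: place 15 vCPU, 1 vCPU left

6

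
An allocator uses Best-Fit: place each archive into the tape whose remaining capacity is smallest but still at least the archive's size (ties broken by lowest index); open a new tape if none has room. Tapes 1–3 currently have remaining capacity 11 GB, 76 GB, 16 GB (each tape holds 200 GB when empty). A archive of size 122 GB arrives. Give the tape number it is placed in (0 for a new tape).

0

No tape has ≥ 122 GB free, so a new tape is opened.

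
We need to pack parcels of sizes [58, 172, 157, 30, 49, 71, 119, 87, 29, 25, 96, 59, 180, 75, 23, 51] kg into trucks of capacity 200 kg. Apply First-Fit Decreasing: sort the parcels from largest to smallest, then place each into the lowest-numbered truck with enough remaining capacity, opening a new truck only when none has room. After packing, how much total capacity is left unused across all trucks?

119

Sorted descending: 180, 172, 157, 119, 96, 87, 75, 71, 59, 58, 51, 49, 30, 29, 25, 23.
truck 1: place 180 kg, 20 kg left
truck 2: place 172 kg, 28 kg left
truck 3: place 157 kg, 43 kg left
truck 4: place 119 kg, 81 kg left
truck 5: place 96 kg, 104 kg left
truck 5: place 87 kg, 17 kg left
truck 4: place 75 kg, 6 kg left
truck 6: place 71 kg, 129 kg left
truck 6: place 59 kg, 70 kg left
truck 6: place 58 kg, 12 kg left
truck 7: place 51 kg, 149 kg left
truck 7: place 49 kg, 100 kg left
truck 3: place 30 kg, 13 kg left
truck 7: place 29 kg, 71 kg left
truck 2: place 25 kg, 3 kg left
truck 7: place 23 kg, 48 kg left
7 trucks × 200 kg = 1400 kg; used 1281 kg; unused 119 kg.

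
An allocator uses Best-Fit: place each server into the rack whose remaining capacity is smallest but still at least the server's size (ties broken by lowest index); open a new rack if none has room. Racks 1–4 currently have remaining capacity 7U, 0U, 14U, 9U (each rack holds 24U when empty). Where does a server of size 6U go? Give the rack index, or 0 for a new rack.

Racks with room: rack 1 (7U), rack 3 (14U), rack 4 (9U).
Tightest fit is rack 1 with 7U free.

1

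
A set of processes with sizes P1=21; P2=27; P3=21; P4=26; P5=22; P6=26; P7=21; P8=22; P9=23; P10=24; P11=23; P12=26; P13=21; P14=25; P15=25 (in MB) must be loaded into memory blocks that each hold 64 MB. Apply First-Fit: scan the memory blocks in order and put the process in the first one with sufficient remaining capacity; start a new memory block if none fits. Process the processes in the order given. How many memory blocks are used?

Put P1 (21 MB) in memory block 1; 43 MB remain.
Put P2 (27 MB) in memory block 1; 16 MB remain.
Put P3 (21 MB) in memory block 2; 43 MB remain.
Put P4 (26 MB) in memory block 2; 17 MB remain.
Put P5 (22 MB) in memory block 3; 42 MB remain.
Put P6 (26 MB) in memory block 3; 16 MB remain.
Put P7 (21 MB) in memory block 4; 43 MB remain.
Put P8 (22 MB) in memory block 4; 21 MB remain.
Put P9 (23 MB) in memory block 5; 41 MB remain.
Put P10 (24 MB) in memory block 5; 17 MB remain.
Put P11 (23 MB) in memory block 6; 41 MB remain.
Put P12 (26 MB) in memory block 6; 15 MB remain.
Put P13 (21 MB) in memory block 4; 0 MB remain.
Put P14 (25 MB) in memory block 7; 39 MB remain.
Put P15 (25 MB) in memory block 7; 14 MB remain.
Final memory blocks: [21,27] [21,26] [22,26] [21,22,21] [23,24] [23,26] [25,25].

7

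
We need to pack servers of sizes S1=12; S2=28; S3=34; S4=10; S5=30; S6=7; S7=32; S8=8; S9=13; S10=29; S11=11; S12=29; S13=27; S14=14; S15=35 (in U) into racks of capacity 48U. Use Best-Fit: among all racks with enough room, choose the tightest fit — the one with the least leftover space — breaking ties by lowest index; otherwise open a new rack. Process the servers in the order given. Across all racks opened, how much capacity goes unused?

rack 1: place S1 (12U), 36U left
rack 1: place S2 (28U), 8U left
rack 2: place S3 (34U), 14U left
rack 2: place S4 (10U), 4U left
rack 3: place S5 (30U), 18U left
rack 1: place S6 (7U), 1U left
rack 4: place S7 (32U), 16U left
rack 4: place S8 (8U), 8U left
rack 3: place S9 (13U), 5U left
rack 5: place S10 (29U), 19U left
rack 5: place S11 (11U), 8U left
rack 6: place S12 (29U), 19U left
rack 7: place S13 (27U), 21U left
rack 6: place S14 (14U), 5U left
rack 8: place S15 (35U), 13U left
8 racks × 48U = 384U; used 319U; unused 65U.

65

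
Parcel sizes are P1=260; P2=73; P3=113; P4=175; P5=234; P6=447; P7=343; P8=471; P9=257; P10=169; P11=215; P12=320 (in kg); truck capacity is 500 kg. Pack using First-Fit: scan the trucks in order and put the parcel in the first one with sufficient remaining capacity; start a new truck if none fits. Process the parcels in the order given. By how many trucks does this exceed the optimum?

1

First-Fit: [260,73,113] [175,234] [447] [343] [471] [257,169] [215] [320] → 8 trucks.
Total size 3077 kg; any packing needs at least ⌈3077/500⌉ = 7 trucks.
An optimal packing achieves that bound: [471] [447] [343,113] [320,175] [260,234] [257,215] [169,73] → 7 trucks.
Excess: 8 − 7 = 1.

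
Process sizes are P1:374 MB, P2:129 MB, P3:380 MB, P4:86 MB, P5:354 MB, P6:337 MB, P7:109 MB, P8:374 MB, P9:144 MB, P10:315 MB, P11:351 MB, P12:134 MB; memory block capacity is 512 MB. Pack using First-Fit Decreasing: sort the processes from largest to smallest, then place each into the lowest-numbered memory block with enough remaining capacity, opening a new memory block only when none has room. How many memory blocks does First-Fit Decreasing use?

7

Sorted descending: 380, 374, 374, 354, 351, 337, 315, 144, 134, 129, 109, 86.
memory block 1: place 380 MB, 132 MB left
memory block 2: place 374 MB, 138 MB left
memory block 3: place 374 MB, 138 MB left
memory block 4: place 354 MB, 158 MB left
memory block 5: place 351 MB, 161 MB left
memory block 6: place 337 MB, 175 MB left
memory block 7: place 315 MB, 197 MB left
memory block 4: place 144 MB, 14 MB left
memory block 2: place 134 MB, 4 MB left
memory block 1: place 129 MB, 3 MB left
memory block 3: place 109 MB, 29 MB left
memory block 5: place 86 MB, 75 MB left
Final memory blocks: [380,129] [374,134] [374,109] [354,144] [351,86] [337] [315].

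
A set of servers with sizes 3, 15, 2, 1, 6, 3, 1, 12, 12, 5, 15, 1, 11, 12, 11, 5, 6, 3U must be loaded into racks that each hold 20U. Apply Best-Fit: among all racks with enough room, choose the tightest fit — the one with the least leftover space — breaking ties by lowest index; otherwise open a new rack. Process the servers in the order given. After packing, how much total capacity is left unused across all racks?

36

rack 1: place 3U, 17U left
rack 1: place 15U, 2U left
rack 1: place 2U, 0U left
rack 2: place 1U, 19U left
rack 2: place 6U, 13U left
rack 2: place 3U, 10U left
rack 2: place 1U, 9U left
rack 3: place 12U, 8U left
rack 4: place 12U, 8U left
rack 3: place 5U, 3U left
rack 5: place 15U, 5U left
rack 3: place 1U, 2U left
rack 6: place 11U, 9U left
rack 7: place 12U, 8U left
rack 8: place 11U, 9U left
rack 5: place 5U, 0U left
rack 4: place 6U, 2U left
rack 7: place 3U, 5U left
8 racks × 20U = 160U; used 124U; unused 36U.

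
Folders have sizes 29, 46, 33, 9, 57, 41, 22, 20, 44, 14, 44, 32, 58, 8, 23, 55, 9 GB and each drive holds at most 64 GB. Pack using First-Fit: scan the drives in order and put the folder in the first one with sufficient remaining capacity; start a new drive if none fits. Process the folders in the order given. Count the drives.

9

Put 29 GB in drive 1; 35 GB remain.
Put 46 GB in drive 2; 18 GB remain.
Put 33 GB in drive 1; 2 GB remain.
Put 9 GB in drive 2; 9 GB remain.
Put 57 GB in drive 3; 7 GB remain.
Put 41 GB in drive 4; 23 GB remain.
Put 22 GB in drive 4; 1 GB remain.
Put 20 GB in drive 5; 44 GB remain.
Put 44 GB in drive 5; 0 GB remain.
Put 14 GB in drive 6; 50 GB remain.
Put 44 GB in drive 6; 6 GB remain.
Put 32 GB in drive 7; 32 GB remain.
Put 58 GB in drive 8; 6 GB remain.
Put 8 GB in drive 2; 1 GB remain.
Put 23 GB in drive 7; 9 GB remain.
Put 55 GB in drive 9; 9 GB remain.
Put 9 GB in drive 7; 0 GB remain.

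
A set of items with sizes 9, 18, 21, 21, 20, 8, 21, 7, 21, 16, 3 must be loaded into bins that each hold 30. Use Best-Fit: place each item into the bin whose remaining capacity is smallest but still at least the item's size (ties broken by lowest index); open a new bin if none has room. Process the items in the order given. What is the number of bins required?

7 bins

9 → bin 1 (remaining 21)
18 → bin 1 (remaining 3)
21 → bin 2 (remaining 9)
21 → bin 3 (remaining 9)
20 → bin 4 (remaining 10)
8 → bin 2 (remaining 1)
21 → bin 5 (remaining 9)
7 → bin 3 (remaining 2)
21 → bin 6 (remaining 9)
16 → bin 7 (remaining 14)
3 → bin 1 (remaining 0)
Final bins: [9,18,3] [21,8] [21,7] [20] [21] [21] [16].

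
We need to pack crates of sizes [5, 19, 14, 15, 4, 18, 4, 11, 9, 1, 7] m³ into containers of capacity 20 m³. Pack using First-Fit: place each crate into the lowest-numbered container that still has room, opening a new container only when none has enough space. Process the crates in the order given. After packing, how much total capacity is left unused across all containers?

13

5 m³ → container 1 (remaining 15 m³)
19 m³ → container 2 (remaining 1 m³)
14 m³ → container 1 (remaining 1 m³)
15 m³ → container 3 (remaining 5 m³)
4 m³ → container 3 (remaining 1 m³)
18 m³ → container 4 (remaining 2 m³)
4 m³ → container 5 (remaining 16 m³)
11 m³ → container 5 (remaining 5 m³)
9 m³ → container 6 (remaining 11 m³)
1 m³ → container 1 (remaining 0 m³)
7 m³ → container 6 (remaining 4 m³)
6 containers × 20 m³ = 120 m³; used 107 m³; unused 13 m³.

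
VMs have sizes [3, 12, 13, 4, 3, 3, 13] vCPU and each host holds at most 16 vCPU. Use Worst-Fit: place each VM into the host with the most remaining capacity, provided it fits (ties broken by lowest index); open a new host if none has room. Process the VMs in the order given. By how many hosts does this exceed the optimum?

0

Worst-Fit: [3,12] [13] [4,3,3] [13] → 4 hosts.
Total size 51 vCPU; any packing needs at least ⌈51/16⌉ = 4 hosts.
So 4 is already optimal.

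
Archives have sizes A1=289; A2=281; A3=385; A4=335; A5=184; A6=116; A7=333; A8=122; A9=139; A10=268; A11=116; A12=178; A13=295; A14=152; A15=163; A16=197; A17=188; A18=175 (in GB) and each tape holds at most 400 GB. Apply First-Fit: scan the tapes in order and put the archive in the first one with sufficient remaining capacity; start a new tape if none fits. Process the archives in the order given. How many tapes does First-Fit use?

12

Put A1 (289 GB) in tape 1; 111 GB remain.
Put A2 (281 GB) in tape 2; 119 GB remain.
Put A3 (385 GB) in tape 3; 15 GB remain.
Put A4 (335 GB) in tape 4; 65 GB remain.
Put A5 (184 GB) in tape 5; 216 GB remain.
Put A6 (116 GB) in tape 2; 3 GB remain.
Put A7 (333 GB) in tape 6; 67 GB remain.
Put A8 (122 GB) in tape 5; 94 GB remain.
Put A9 (139 GB) in tape 7; 261 GB remain.
Put A10 (268 GB) in tape 8; 132 GB remain.
Put A11 (116 GB) in tape 7; 145 GB remain.
Put A12 (178 GB) in tape 9; 222 GB remain.
Put A13 (295 GB) in tape 10; 105 GB remain.
Put A14 (152 GB) in tape 9; 70 GB remain.
Put A15 (163 GB) in tape 11; 237 GB remain.
Put A16 (197 GB) in tape 11; 40 GB remain.
Put A17 (188 GB) in tape 12; 212 GB remain.
Put A18 (175 GB) in tape 12; 37 GB remain.
Final tapes: [289] [281,116] [385] [335] [184,122] [333] [139,116] [268] [178,152] [295] [163,197] [188,175].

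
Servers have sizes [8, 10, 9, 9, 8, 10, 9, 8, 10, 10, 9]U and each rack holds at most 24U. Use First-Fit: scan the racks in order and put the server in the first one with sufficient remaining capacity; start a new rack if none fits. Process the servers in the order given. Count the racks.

8U → rack 1 (remaining 16U)
10U → rack 1 (remaining 6U)
9U → rack 2 (remaining 15U)
9U → rack 2 (remaining 6U)
8U → rack 3 (remaining 16U)
10U → rack 3 (remaining 6U)
9U → rack 4 (remaining 15U)
8U → rack 4 (remaining 7U)
10U → rack 5 (remaining 14U)
10U → rack 5 (remaining 4U)
9U → rack 6 (remaining 15U)

6 racks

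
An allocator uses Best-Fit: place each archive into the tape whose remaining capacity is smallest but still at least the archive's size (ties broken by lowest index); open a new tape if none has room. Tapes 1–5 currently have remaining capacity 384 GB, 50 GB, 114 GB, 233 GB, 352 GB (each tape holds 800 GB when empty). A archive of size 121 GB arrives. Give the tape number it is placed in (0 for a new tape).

Tapes with room: tape 1 (384 GB), tape 4 (233 GB), tape 5 (352 GB).
Tightest fit is tape 4 with 233 GB free.

4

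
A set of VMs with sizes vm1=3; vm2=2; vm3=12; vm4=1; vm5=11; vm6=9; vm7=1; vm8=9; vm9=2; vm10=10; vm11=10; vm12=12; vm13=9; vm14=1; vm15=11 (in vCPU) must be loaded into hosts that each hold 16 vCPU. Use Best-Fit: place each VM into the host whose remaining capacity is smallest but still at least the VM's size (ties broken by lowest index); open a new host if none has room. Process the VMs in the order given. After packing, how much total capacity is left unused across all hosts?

vm1 (3 vCPU) → host 1 (remaining 13 vCPU)
vm2 (2 vCPU) → host 1 (remaining 11 vCPU)
vm3 (12 vCPU) → host 2 (remaining 4 vCPU)
vm4 (1 vCPU) → host 2 (remaining 3 vCPU)
vm5 (11 vCPU) → host 1 (remaining 0 vCPU)
vm6 (9 vCPU) → host 3 (remaining 7 vCPU)
vm7 (1 vCPU) → host 2 (remaining 2 vCPU)
vm8 (9 vCPU) → host 4 (remaining 7 vCPU)
vm9 (2 vCPU) → host 2 (remaining 0 vCPU)
vm10 (10 vCPU) → host 5 (remaining 6 vCPU)
vm11 (10 vCPU) → host 6 (remaining 6 vCPU)
vm12 (12 vCPU) → host 7 (remaining 4 vCPU)
vm13 (9 vCPU) → host 8 (remaining 7 vCPU)
vm14 (1 vCPU) → host 7 (remaining 3 vCPU)
vm15 (11 vCPU) → host 9 (remaining 5 vCPU)
9 hosts × 16 vCPU = 144 vCPU; used 103 vCPU; unused 41 vCPU.

41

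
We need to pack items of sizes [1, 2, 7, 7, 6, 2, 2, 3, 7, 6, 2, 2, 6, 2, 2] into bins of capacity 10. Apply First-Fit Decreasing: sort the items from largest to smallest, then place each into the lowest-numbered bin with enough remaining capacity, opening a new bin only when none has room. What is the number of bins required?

Sorted descending: 7, 7, 7, 6, 6, 6, 3, 2, 2, 2, 2, 2, 2, 2, 1.
bin 1: place 7, 3 left
bin 2: place 7, 3 left
bin 3: place 7, 3 left
bin 4: place 6, 4 left
bin 5: place 6, 4 left
bin 6: place 6, 4 left
bin 1: place 3, 0 left
bin 2: place 2, 1 left
bin 3: place 2, 1 left
bin 4: place 2, 2 left
bin 4: place 2, 0 left
bin 5: place 2, 2 left
bin 5: place 2, 0 left
bin 6: place 2, 2 left
bin 2: place 1, 0 left
Final bins: [7,3] [7,2,1] [7,2] [6,2,2] [6,2,2] [6,2].

6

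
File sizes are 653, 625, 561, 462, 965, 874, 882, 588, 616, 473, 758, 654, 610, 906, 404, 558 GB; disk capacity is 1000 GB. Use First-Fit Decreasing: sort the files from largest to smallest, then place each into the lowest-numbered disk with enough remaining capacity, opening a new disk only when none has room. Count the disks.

Sorted descending: 965, 906, 882, 874, 758, 654, 653, 625, 616, 610, 588, 561, 558, 473, 462, 404.
disk 1: place 965 GB, 35 GB left
disk 2: place 906 GB, 94 GB left
disk 3: place 882 GB, 118 GB left
disk 4: place 874 GB, 126 GB left
disk 5: place 758 GB, 242 GB left
disk 6: place 654 GB, 346 GB left
disk 7: place 653 GB, 347 GB left
disk 8: place 625 GB, 375 GB left
disk 9: place 616 GB, 384 GB left
disk 10: place 610 GB, 390 GB left
disk 11: place 588 GB, 412 GB left
disk 12: place 561 GB, 439 GB left
disk 13: place 558 GB, 442 GB left
disk 14: place 473 GB, 527 GB left
disk 14: place 462 GB, 65 GB left
disk 11: place 404 GB, 8 GB left
Final disks: [965] [906] [882] [874] [758] [654] [653] [625] [616] [610] [588,404] [561] [558] [473,462].

14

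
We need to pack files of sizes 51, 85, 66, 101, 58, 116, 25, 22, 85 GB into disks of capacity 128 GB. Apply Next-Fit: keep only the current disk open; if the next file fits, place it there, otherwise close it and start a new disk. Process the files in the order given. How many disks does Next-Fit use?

8

51 GB → disk 1 (remaining 77 GB)
85 GB → disk 2 (remaining 43 GB)
66 GB → disk 3 (remaining 62 GB)
101 GB → disk 4 (remaining 27 GB)
58 GB → disk 5 (remaining 70 GB)
116 GB → disk 6 (remaining 12 GB)
25 GB → disk 7 (remaining 103 GB)
22 GB → disk 7 (remaining 81 GB)
85 GB → disk 8 (remaining 43 GB)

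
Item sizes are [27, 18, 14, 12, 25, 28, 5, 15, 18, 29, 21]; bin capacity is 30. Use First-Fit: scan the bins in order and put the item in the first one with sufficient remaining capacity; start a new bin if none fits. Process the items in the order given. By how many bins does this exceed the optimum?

1

First-Fit: [27] [18,12] [14,5] [25] [28] [15] [18] [29] [21] → 9 bins.
Total size 212; any packing needs at least ⌈212/30⌉ = 8 bins.
An optimal packing achieves that bound: [29] [28] [27] [25,5] [21] [18,12] [18] [15,14] → 8 bins.
Excess: 9 − 8 = 1.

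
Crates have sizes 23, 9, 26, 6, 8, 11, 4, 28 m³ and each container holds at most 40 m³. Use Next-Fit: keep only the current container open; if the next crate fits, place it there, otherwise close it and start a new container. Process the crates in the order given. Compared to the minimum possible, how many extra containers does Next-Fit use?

1

Next-Fit: [23,9] [26,6,8] [11,4] [28] → 4 containers.
Total size 115 m³; any packing needs at least ⌈115/40⌉ = 3 containers.
An optimal packing achieves that bound: [28,11] [26,9,4] [23,8,6] → 3 containers.
Excess: 4 − 3 = 1.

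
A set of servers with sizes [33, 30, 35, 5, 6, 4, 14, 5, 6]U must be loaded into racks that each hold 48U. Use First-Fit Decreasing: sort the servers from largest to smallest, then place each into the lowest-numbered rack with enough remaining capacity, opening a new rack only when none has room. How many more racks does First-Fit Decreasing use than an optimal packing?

0

First-Fit Decreasing: [35,6,6] [33,14] [30,5,5,4] → 3 racks.
Total size 138U; any packing needs at least ⌈138/48⌉ = 3 racks.
So 3 is already optimal.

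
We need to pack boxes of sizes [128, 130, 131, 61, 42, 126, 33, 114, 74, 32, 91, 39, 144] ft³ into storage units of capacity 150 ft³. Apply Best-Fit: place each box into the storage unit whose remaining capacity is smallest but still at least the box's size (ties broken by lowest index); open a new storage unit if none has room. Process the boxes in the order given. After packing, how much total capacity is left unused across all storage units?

128 ft³ → storage unit 1 (remaining 22 ft³)
130 ft³ → storage unit 2 (remaining 20 ft³)
131 ft³ → storage unit 3 (remaining 19 ft³)
61 ft³ → storage unit 4 (remaining 89 ft³)
42 ft³ → storage unit 4 (remaining 47 ft³)
126 ft³ → storage unit 5 (remaining 24 ft³)
33 ft³ → storage unit 4 (remaining 14 ft³)
114 ft³ → storage unit 6 (remaining 36 ft³)
74 ft³ → storage unit 7 (remaining 76 ft³)
32 ft³ → storage unit 6 (remaining 4 ft³)
91 ft³ → storage unit 8 (remaining 59 ft³)
39 ft³ → storage unit 8 (remaining 20 ft³)
144 ft³ → storage unit 9 (remaining 6 ft³)
9 storage units × 150 ft³ = 1350 ft³; used 1145 ft³; unused 205 ft³.

205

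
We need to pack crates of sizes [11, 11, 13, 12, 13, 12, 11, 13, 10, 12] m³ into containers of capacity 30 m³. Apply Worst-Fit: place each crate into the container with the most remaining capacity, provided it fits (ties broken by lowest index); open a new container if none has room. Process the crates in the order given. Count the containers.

Put 11 m³ in container 1; 19 m³ remain.
Put 11 m³ in container 1; 8 m³ remain.
Put 13 m³ in container 2; 17 m³ remain.
Put 12 m³ in container 2; 5 m³ remain.
Put 13 m³ in container 3; 17 m³ remain.
Put 12 m³ in container 3; 5 m³ remain.
Put 11 m³ in container 4; 19 m³ remain.
Put 13 m³ in container 4; 6 m³ remain.
Put 10 m³ in container 5; 20 m³ remain.
Put 12 m³ in container 5; 8 m³ remain.
Final containers: [11,11] [13,12] [13,12] [11,13] [10,12].

5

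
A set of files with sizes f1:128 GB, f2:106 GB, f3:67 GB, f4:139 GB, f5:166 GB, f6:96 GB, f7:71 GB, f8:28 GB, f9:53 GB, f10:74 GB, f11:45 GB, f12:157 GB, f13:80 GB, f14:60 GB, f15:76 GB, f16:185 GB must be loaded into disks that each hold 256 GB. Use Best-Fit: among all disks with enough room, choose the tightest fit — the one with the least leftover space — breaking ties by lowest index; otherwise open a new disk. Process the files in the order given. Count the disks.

Put f1 (128 GB) in disk 1; 128 GB remain.
Put f2 (106 GB) in disk 1; 22 GB remain.
Put f3 (67 GB) in disk 2; 189 GB remain.
Put f4 (139 GB) in disk 2; 50 GB remain.
Put f5 (166 GB) in disk 3; 90 GB remain.
Put f6 (96 GB) in disk 4; 160 GB remain.
Put f7 (71 GB) in disk 3; 19 GB remain.
Put f8 (28 GB) in disk 2; 22 GB remain.
Put f9 (53 GB) in disk 4; 107 GB remain.
Put f10 (74 GB) in disk 4; 33 GB remain.
Put f11 (45 GB) in disk 5; 211 GB remain.
Put f12 (157 GB) in disk 5; 54 GB remain.
Put f13 (80 GB) in disk 6; 176 GB remain.
Put f14 (60 GB) in disk 6; 116 GB remain.
Put f15 (76 GB) in disk 6; 40 GB remain.
Put f16 (185 GB) in disk 7; 71 GB remain.

7 disks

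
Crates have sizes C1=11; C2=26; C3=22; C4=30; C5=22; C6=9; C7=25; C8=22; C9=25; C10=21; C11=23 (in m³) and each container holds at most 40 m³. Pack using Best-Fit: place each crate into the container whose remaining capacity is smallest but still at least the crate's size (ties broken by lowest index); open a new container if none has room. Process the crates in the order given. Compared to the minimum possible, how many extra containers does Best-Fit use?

0

Best-Fit: [11,26] [22] [30,9] [22] [25] [22] [25] [21] [23] → 9 containers.
9 crates exceed 20 m³ (half the capacity), and no two of those can share a container, so at least 9 containers are needed.
So 9 is already optimal.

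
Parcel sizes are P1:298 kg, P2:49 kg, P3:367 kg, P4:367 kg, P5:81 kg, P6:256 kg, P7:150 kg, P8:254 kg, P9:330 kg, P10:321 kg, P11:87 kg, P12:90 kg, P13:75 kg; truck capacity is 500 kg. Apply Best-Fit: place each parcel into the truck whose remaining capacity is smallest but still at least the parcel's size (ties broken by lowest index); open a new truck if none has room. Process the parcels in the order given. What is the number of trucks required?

7 trucks

Put P1 (298 kg) in truck 1; 202 kg remain.
Put P2 (49 kg) in truck 1; 153 kg remain.
Put P3 (367 kg) in truck 2; 133 kg remain.
Put P4 (367 kg) in truck 3; 133 kg remain.
Put P5 (81 kg) in truck 2; 52 kg remain.
Put P6 (256 kg) in truck 4; 244 kg remain.
Put P7 (150 kg) in truck 1; 3 kg remain.
Put P8 (254 kg) in truck 5; 246 kg remain.
Put P9 (330 kg) in truck 6; 170 kg remain.
Put P10 (321 kg) in truck 7; 179 kg remain.
Put P11 (87 kg) in truck 3; 46 kg remain.
Put P12 (90 kg) in truck 6; 80 kg remain.
Put P13 (75 kg) in truck 6; 5 kg remain.
Final trucks: [298,49,150] [367,81] [367,87] [256] [254] [330,90,75] [321].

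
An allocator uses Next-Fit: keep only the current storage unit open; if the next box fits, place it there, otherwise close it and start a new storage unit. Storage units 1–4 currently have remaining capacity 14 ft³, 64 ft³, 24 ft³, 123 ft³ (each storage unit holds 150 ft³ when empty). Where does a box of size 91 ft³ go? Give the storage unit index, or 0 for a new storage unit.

Next-Fit only looks at storage unit 4, which has 123 ft³ free.
91 ft³ fits there.

4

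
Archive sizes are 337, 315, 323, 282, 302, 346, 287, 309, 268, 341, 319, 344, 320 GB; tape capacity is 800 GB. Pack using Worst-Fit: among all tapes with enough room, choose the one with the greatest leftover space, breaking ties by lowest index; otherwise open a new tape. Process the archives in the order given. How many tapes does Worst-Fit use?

7 tapes

337 GB → tape 1 (remaining 463 GB)
315 GB → tape 1 (remaining 148 GB)
323 GB → tape 2 (remaining 477 GB)
282 GB → tape 2 (remaining 195 GB)
302 GB → tape 3 (remaining 498 GB)
346 GB → tape 3 (remaining 152 GB)
287 GB → tape 4 (remaining 513 GB)
309 GB → tape 4 (remaining 204 GB)
268 GB → tape 5 (remaining 532 GB)
341 GB → tape 5 (remaining 191 GB)
319 GB → tape 6 (remaining 481 GB)
344 GB → tape 6 (remaining 137 GB)
320 GB → tape 7 (remaining 480 GB)
Final tapes: [337,315] [323,282] [302,346] [287,309] [268,341] [319,344] [320].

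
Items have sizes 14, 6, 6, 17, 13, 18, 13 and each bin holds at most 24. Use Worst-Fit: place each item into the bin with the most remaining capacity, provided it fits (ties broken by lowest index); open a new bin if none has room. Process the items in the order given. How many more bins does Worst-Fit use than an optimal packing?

Worst-Fit: [14,6] [6,17] [13] [18] [13] → 5 bins.
5 items exceed 12 (half the capacity), and no two of those can share a bin, so at least 5 bins are needed.
So 5 is already optimal.

0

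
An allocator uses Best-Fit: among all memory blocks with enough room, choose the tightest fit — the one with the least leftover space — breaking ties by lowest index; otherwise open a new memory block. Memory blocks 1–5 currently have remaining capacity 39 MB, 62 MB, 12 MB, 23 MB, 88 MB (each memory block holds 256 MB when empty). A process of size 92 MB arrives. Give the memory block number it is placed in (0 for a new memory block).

No memory block has ≥ 92 MB free, so a new memory block is opened.

0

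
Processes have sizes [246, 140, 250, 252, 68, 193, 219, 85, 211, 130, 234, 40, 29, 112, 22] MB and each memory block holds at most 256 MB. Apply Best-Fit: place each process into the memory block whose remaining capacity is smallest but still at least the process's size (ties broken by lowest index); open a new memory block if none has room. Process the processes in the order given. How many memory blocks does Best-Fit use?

10

246 MB → memory block 1 (remaining 10 MB)
140 MB → memory block 2 (remaining 116 MB)
250 MB → memory block 3 (remaining 6 MB)
252 MB → memory block 4 (remaining 4 MB)
68 MB → memory block 2 (remaining 48 MB)
193 MB → memory block 5 (remaining 63 MB)
219 MB → memory block 6 (remaining 37 MB)
85 MB → memory block 7 (remaining 171 MB)
211 MB → memory block 8 (remaining 45 MB)
130 MB → memory block 7 (remaining 41 MB)
234 MB → memory block 9 (remaining 22 MB)
40 MB → memory block 7 (remaining 1 MB)
29 MB → memory block 6 (remaining 8 MB)
112 MB → memory block 10 (remaining 144 MB)
22 MB → memory block 9 (remaining 0 MB)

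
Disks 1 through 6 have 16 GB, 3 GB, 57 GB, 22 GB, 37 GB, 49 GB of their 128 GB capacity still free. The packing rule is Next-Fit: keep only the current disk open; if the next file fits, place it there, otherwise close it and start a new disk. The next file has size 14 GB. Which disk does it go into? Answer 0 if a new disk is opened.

6

Next-Fit only looks at disk 6, which has 49 GB free.
14 GB fits there.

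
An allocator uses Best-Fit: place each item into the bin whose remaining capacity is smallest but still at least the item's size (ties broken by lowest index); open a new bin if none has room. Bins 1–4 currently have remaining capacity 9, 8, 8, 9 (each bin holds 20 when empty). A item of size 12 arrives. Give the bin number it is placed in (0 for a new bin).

No bin has ≥ 12 free, so a new bin is opened.

0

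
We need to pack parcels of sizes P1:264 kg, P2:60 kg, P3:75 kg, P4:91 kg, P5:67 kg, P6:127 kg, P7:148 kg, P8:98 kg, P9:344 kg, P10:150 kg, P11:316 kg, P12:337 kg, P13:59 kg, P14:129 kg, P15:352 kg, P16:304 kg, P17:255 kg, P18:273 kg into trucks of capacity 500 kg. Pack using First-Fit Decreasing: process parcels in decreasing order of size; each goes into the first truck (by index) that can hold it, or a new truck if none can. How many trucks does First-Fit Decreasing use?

8

Sorted descending: 352, 344, 337, 316, 304, 273, 264, 255, 150, 148, 129, 127, 98, 91, 75, 67, 60, 59.
352 kg → truck 1 (remaining 148 kg)
344 kg → truck 2 (remaining 156 kg)
337 kg → truck 3 (remaining 163 kg)
316 kg → truck 4 (remaining 184 kg)
304 kg → truck 5 (remaining 196 kg)
273 kg → truck 6 (remaining 227 kg)
264 kg → truck 7 (remaining 236 kg)
255 kg → truck 8 (remaining 245 kg)
150 kg → truck 2 (remaining 6 kg)
148 kg → truck 1 (remaining 0 kg)
129 kg → truck 3 (remaining 34 kg)
127 kg → truck 4 (remaining 57 kg)
98 kg → truck 5 (remaining 98 kg)
91 kg → truck 5 (remaining 7 kg)
75 kg → truck 6 (remaining 152 kg)
67 kg → truck 6 (remaining 85 kg)
60 kg → truck 6 (remaining 25 kg)
59 kg → truck 7 (remaining 177 kg)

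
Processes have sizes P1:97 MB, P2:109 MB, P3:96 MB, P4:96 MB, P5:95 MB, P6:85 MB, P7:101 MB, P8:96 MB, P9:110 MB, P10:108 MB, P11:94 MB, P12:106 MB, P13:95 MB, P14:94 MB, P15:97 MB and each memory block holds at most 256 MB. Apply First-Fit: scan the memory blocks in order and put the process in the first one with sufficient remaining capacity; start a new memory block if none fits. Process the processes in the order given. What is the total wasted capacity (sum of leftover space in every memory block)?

P1 (97 MB) → memory block 1 (remaining 159 MB)
P2 (109 MB) → memory block 1 (remaining 50 MB)
P3 (96 MB) → memory block 2 (remaining 160 MB)
P4 (96 MB) → memory block 2 (remaining 64 MB)
P5 (95 MB) → memory block 3 (remaining 161 MB)
P6 (85 MB) → memory block 3 (remaining 76 MB)
P7 (101 MB) → memory block 4 (remaining 155 MB)
P8 (96 MB) → memory block 4 (remaining 59 MB)
P9 (110 MB) → memory block 5 (remaining 146 MB)
P10 (108 MB) → memory block 5 (remaining 38 MB)
P11 (94 MB) → memory block 6 (remaining 162 MB)
P12 (106 MB) → memory block 6 (remaining 56 MB)
P13 (95 MB) → memory block 7 (remaining 161 MB)
P14 (94 MB) → memory block 7 (remaining 67 MB)
P15 (97 MB) → memory block 8 (remaining 159 MB)
8 memory blocks × 256 MB = 2048 MB; used 1479 MB; unused 569 MB.

569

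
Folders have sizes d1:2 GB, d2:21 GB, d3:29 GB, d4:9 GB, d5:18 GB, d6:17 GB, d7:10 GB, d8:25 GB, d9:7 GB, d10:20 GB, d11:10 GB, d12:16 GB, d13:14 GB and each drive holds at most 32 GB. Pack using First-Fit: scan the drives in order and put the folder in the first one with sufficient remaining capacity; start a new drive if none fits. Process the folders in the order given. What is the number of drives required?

7 drives

Put d1 (2 GB) in drive 1; 30 GB remain.
Put d2 (21 GB) in drive 1; 9 GB remain.
Put d3 (29 GB) in drive 2; 3 GB remain.
Put d4 (9 GB) in drive 1; 0 GB remain.
Put d5 (18 GB) in drive 3; 14 GB remain.
Put d6 (17 GB) in drive 4; 15 GB remain.
Put d7 (10 GB) in drive 3; 4 GB remain.
Put d8 (25 GB) in drive 5; 7 GB remain.
Put d9 (7 GB) in drive 4; 8 GB remain.
Put d10 (20 GB) in drive 6; 12 GB remain.
Put d11 (10 GB) in drive 6; 2 GB remain.
Put d12 (16 GB) in drive 7; 16 GB remain.
Put d13 (14 GB) in drive 7; 2 GB remain.
Final drives: [2,21,9] [29] [18,10] [17,7] [25] [20,10] [16,14].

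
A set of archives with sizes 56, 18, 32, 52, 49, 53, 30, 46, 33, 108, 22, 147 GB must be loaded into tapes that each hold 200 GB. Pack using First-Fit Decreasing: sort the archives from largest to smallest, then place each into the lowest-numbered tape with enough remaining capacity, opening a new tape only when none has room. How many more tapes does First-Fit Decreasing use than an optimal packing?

First-Fit Decreasing: [147,53] [108,56,33] [52,49,46,32,18] [30,22] → 4 tapes.
Total size 646 GB; any packing needs at least ⌈646/200⌉ = 4 tapes.
So 4 is already optimal.

0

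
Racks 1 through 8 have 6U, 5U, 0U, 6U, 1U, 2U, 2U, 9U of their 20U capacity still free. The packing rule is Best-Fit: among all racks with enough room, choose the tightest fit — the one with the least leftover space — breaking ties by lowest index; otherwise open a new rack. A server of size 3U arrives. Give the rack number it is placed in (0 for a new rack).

Racks with room: rack 1 (6U), rack 2 (5U), rack 4 (6U), rack 8 (9U).
Tightest fit is rack 2 with 5U free.

2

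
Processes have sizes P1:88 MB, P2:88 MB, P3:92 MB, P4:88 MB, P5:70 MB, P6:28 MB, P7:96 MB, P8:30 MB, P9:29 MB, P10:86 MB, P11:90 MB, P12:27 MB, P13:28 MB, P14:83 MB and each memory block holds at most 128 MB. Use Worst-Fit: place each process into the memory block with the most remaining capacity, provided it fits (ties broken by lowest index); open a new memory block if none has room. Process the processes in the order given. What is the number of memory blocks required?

P1 (88 MB) → memory block 1 (remaining 40 MB)
P2 (88 MB) → memory block 2 (remaining 40 MB)
P3 (92 MB) → memory block 3 (remaining 36 MB)
P4 (88 MB) → memory block 4 (remaining 40 MB)
P5 (70 MB) → memory block 5 (remaining 58 MB)
P6 (28 MB) → memory block 5 (remaining 30 MB)
P7 (96 MB) → memory block 6 (remaining 32 MB)
P8 (30 MB) → memory block 1 (remaining 10 MB)
P9 (29 MB) → memory block 2 (remaining 11 MB)
P10 (86 MB) → memory block 7 (remaining 42 MB)
P11 (90 MB) → memory block 8 (remaining 38 MB)
P12 (27 MB) → memory block 7 (remaining 15 MB)
P13 (28 MB) → memory block 4 (remaining 12 MB)
P14 (83 MB) → memory block 9 (remaining 45 MB)
Final memory blocks: [88,30] [88,29] [92] [88,28] [70,28] [96] [86,27] [90] [83].

9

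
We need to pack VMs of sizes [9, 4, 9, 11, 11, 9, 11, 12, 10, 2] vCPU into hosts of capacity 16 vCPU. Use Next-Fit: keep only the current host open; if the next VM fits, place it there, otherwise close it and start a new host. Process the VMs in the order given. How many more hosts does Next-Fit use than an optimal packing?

Next-Fit: [9,4] [9] [11] [11] [9] [11] [12] [10,2] → 8 hosts.
8 VMs exceed 8 vCPU (half the capacity), and no two of those can share a host, so at least 8 hosts are needed.
So 8 is already optimal.

0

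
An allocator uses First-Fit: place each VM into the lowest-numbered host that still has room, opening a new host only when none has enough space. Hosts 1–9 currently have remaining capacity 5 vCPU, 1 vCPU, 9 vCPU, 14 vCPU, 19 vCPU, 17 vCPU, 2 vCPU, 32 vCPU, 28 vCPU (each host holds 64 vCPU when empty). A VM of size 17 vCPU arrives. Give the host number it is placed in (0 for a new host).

5

Hosts with room: host 5 (19 vCPU), host 6 (17 vCPU), host 8 (32 vCPU), host 9 (28 vCPU).
The first with room is host 5.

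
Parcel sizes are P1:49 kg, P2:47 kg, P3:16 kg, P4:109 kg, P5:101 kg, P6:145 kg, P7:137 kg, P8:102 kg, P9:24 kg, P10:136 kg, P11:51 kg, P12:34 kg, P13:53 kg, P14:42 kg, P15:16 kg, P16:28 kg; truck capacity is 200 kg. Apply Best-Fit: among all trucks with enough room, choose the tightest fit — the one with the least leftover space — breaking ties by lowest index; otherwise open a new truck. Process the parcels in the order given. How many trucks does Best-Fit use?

7

Put P1 (49 kg) in truck 1; 151 kg remain.
Put P2 (47 kg) in truck 1; 104 kg remain.
Put P3 (16 kg) in truck 1; 88 kg remain.
Put P4 (109 kg) in truck 2; 91 kg remain.
Put P5 (101 kg) in truck 3; 99 kg remain.
Put P6 (145 kg) in truck 4; 55 kg remain.
Put P7 (137 kg) in truck 5; 63 kg remain.
Put P8 (102 kg) in truck 6; 98 kg remain.
Put P9 (24 kg) in truck 4; 31 kg remain.
Put P10 (136 kg) in truck 7; 64 kg remain.
Put P11 (51 kg) in truck 5; 12 kg remain.
Put P12 (34 kg) in truck 7; 30 kg remain.
Put P13 (53 kg) in truck 1; 35 kg remain.
Put P14 (42 kg) in truck 2; 49 kg remain.
Put P15 (16 kg) in truck 7; 14 kg remain.
Put P16 (28 kg) in truck 4; 3 kg remain.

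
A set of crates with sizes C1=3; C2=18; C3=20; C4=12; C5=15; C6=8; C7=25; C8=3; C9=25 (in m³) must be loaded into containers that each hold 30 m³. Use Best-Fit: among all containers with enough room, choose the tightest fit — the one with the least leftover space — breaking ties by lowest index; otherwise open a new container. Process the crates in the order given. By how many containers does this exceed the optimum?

Best-Fit: [3,18,8] [20] [12,15,3] [25] [25] → 5 containers.
Total size 129 m³; any packing needs at least ⌈129/30⌉ = 5 containers.
So 5 is already optimal.

0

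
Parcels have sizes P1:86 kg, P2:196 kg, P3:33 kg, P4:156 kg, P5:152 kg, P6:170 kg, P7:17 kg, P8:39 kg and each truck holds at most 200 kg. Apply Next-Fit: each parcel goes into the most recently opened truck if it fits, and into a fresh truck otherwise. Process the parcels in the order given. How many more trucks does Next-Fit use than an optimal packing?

1

Next-Fit: [86] [196] [33,156] [152] [170,17] [39] → 6 trucks.
Total size 849 kg; any packing needs at least ⌈849/200⌉ = 5 trucks.
An optimal packing achieves that bound: [196] [170,17] [156,39] [152,33] [86] → 5 trucks.
Excess: 6 − 5 = 1.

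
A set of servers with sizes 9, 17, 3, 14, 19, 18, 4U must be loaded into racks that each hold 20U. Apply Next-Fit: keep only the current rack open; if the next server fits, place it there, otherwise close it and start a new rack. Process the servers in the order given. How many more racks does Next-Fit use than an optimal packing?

1

Next-Fit: [9] [17,3] [14] [19] [18] [4] → 6 racks.
Total size 84U; any packing needs at least ⌈84/20⌉ = 5 racks.
An optimal packing achieves that bound: [19] [18] [17,3] [14,4] [9] → 5 racks.
Excess: 6 − 5 = 1.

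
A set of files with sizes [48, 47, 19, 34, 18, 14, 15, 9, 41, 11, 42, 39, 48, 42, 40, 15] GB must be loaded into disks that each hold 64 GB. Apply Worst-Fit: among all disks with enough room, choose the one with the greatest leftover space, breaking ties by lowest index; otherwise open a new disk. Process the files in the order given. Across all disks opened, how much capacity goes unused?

disk 1: place 48 GB, 16 GB left
disk 2: place 47 GB, 17 GB left
disk 3: place 19 GB, 45 GB left
disk 3: place 34 GB, 11 GB left
disk 4: place 18 GB, 46 GB left
disk 4: place 14 GB, 32 GB left
disk 4: place 15 GB, 17 GB left
disk 2: place 9 GB, 8 GB left
disk 5: place 41 GB, 23 GB left
disk 5: place 11 GB, 12 GB left
disk 6: place 42 GB, 22 GB left
disk 7: place 39 GB, 25 GB left
disk 8: place 48 GB, 16 GB left
disk 9: place 42 GB, 22 GB left
disk 10: place 40 GB, 24 GB left
disk 7: place 15 GB, 10 GB left
10 disks × 64 GB = 640 GB; used 482 GB; unused 158 GB.

158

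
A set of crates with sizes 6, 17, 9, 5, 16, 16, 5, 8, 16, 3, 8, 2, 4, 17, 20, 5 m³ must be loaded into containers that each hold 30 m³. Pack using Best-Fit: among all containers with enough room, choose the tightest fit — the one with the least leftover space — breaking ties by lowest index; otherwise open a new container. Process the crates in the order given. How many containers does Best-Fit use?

6

6 m³ → container 1 (remaining 24 m³)
17 m³ → container 1 (remaining 7 m³)
9 m³ → container 2 (remaining 21 m³)
5 m³ → container 1 (remaining 2 m³)
16 m³ → container 2 (remaining 5 m³)
16 m³ → container 3 (remaining 14 m³)
5 m³ → container 2 (remaining 0 m³)
8 m³ → container 3 (remaining 6 m³)
16 m³ → container 4 (remaining 14 m³)
3 m³ → container 3 (remaining 3 m³)
8 m³ → container 4 (remaining 6 m³)
2 m³ → container 1 (remaining 0 m³)
4 m³ → container 4 (remaining 2 m³)
17 m³ → container 5 (remaining 13 m³)
20 m³ → container 6 (remaining 10 m³)
5 m³ → container 6 (remaining 5 m³)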